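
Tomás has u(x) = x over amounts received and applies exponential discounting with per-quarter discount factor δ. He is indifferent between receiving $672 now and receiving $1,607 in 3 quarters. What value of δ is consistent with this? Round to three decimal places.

δ ≈ 0.748

Indifference means u(672) = δ^3 · u(1607), so δ^3 = u(672)/u(1607).
With u(x) = x: δ^3 = 672/1607 = 0.41817.
Hence δ = (0.41817)^(1/3) = 0.74780.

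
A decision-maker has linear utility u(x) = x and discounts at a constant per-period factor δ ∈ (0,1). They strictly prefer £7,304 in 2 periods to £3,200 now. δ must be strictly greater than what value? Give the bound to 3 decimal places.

Under u(x) = x this choice says 3200 < δ^2·7304.
Hence δ^2 > 3200/7304 = 0.43812, and x ↦ x^(1/2) is increasing on (0,∞).
δ > 0.43812^(1/2) = 0.662.

δ > 0.662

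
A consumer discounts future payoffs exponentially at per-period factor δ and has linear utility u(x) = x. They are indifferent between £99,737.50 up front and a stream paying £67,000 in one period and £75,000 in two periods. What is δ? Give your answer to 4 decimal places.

Present value of the stream is 67000·δ + 75000·δ². Indifference gives 67000δ + 75000δ² = 99737.50.
Rearranged: 75000δ² + 67000δ − 99737.50 = 0.
δ = (−67000 + √(67000² + 4·75000·99737.50)) / (2·75000) = (−67000 + √34410250000.00) / 150000 ≈ 0.7900.

δ ≈ 0.7900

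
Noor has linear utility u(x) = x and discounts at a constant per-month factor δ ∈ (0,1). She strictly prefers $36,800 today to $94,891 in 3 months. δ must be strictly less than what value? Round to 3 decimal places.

Under u(x) = x this choice says 36800 > δ^3·94891.
Dividing by 94891: δ^3 < 0.38781. Both sides are positive, so the cube root keeps the direction.
δ < 0.38781^(1/3) = 0.729.

δ < 0.729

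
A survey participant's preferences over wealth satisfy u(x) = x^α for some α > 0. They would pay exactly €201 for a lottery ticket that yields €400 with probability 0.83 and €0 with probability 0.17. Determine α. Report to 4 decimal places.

Since u(0) = 0, the lottery's EU is 0.83·400^α.
Indifference: 201^α = 0.83·400^α, so (201/400)^α = 0.83.
Take logs: α = ln 0.83 / ln(201/400) ≈ 0.270765.

α ≈ 0.2708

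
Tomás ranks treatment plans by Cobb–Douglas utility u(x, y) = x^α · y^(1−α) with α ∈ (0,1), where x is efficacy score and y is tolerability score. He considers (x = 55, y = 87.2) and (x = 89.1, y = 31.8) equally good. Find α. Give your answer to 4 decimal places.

α ≈ 0.6765

Indifference: 55^α · 87.2^(1−α) = 89.1^α · 31.8^(1−α).
Taking logs: α·ln 55 + (1−α)·ln 87.2 = α·ln 89.1 + (1−α)·ln 31.8, i.e. α·-0.4824261 = (1−α)·-1.0087380.
So α/(1−α) = (-1.0087380)/(-0.4824261) = 2.0909690, and α = 2.0909690/3.0909690 ≈ 0.6765.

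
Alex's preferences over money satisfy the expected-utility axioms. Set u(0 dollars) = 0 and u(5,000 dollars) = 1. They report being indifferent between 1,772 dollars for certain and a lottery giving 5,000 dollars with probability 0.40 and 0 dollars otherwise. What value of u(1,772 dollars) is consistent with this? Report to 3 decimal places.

u(1,772 dollars) equals the lottery's expected utility: 0.40·1 + 0.60·0 = 0.40.

0.400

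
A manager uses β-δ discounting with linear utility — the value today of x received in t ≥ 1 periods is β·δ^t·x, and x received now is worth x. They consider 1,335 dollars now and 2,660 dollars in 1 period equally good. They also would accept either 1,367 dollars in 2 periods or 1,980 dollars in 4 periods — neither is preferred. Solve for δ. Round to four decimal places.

δ ≈ 0.8309

The second indifference involves only future payoffs, so β cancels: β·δ^2·1367 = β·δ^4·1980, giving δ^2 = 1367/1980 = 0.69040, so δ = 0.83091.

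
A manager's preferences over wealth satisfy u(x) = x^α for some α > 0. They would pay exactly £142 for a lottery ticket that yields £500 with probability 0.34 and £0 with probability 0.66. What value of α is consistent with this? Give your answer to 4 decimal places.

α ≈ 0.8570

Since u(0) = 0, the lottery's EU is 0.34·500^α.
Equating: 142^α = 0.34·500^α, i.e. 0.2840^α = 0.34.
Take logs: α = ln 0.34 / ln(142/500) ≈ 0.857027.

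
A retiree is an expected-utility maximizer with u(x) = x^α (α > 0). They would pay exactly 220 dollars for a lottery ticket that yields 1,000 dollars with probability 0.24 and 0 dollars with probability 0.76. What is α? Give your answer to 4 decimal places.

α ≈ 0.9425

Since u(0) = 0, the lottery's EU is 0.24·1000^α.
Setting u(220) equal to that: 220^α = 0.24·1000^α ⇒ (220/1000)^α = 0.24.
Taking logs: α·ln(220/1000) = ln(0.24), so α = -1.4271164 / -1.5141277 ≈ 0.9425.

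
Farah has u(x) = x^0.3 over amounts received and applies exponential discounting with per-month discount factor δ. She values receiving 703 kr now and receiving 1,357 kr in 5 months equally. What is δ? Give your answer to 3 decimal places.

δ ≈ 0.961

Equating discounted utilities: u(703) = δ^5·u(1357) ⇒ δ^5 = u(703)/u(1357).
With u(x) = x^0.3: δ^5 = 703^0.3/1357^0.3 = (703/1357)^0.3 = 0.82094.
So δ = 0.82094^(1/5) ≈ 0.961.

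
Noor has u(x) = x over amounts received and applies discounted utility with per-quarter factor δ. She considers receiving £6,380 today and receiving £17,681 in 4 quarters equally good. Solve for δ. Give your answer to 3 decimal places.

δ ≈ 0.775

Equating discounted utilities: u(6380) = δ^4·u(17681) ⇒ δ^4 = u(6380)/u(17681).
With u(x) = x: δ^4 = 6380/17681 = 0.36084.
So δ = 0.36084^(1/4) ≈ 0.775.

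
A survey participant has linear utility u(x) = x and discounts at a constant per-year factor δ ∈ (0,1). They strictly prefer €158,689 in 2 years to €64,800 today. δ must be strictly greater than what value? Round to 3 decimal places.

Under u(x) = x this choice says 64800 < δ^2·158689.
Hence δ^2 > 64800/158689 = 0.40835, and x ↦ x^(1/2) is increasing on (0,∞).
δ > (64800/158689)^(1/2) ≈ 0.639.

δ > 0.639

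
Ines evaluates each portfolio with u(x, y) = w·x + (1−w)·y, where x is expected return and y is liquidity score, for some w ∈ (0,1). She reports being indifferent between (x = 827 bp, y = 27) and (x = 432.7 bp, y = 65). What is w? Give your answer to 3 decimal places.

Indifference: w·827 + (1−w)·27 = w·432.7 + (1−w)·65.
Rearranging, 394.3·w − 38·(1−w) = 0.
Hence w = 38/(394.3+38) = 38/432.3 = 0.088.

w = 0.088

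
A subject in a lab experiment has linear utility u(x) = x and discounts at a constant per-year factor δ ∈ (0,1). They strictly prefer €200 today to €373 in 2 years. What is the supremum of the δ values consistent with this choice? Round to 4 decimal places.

δ < 0.7323

Comparing present values: 200 > δ^2·373.
Hence δ^2 < 200/373 = 0.53619, and x ↦ x^(1/2) is increasing on (0,∞).
δ < (200/373)^(1/2) ≈ 0.7323.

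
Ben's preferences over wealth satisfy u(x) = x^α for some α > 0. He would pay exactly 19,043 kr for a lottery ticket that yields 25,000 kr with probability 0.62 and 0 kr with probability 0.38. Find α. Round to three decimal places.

EU(lottery) = 0.62·25000^α + 0.38·0 = 0.62·25000^α.
Equating: 19043^α = 0.62·25000^α, i.e. 0.7617^α = 0.62.
Taking logs: α·ln(19043/25000) = ln(0.62), so α = -0.478036 / -0.272176 ≈ 1.756.

α ≈ 1.756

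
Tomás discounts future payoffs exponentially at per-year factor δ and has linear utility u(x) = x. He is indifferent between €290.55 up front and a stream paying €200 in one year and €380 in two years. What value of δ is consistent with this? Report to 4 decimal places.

Present value of the stream is 200·δ + 380·δ². Indifference gives 200δ + 380δ² = 290.55.
So 380δ² + 200δ − 290.55 = 0.
The positive root is δ = [−200 + √(200² + 4·380·290.55)] / (2·380) = (−200 + 694.000)/760 ≈ 0.6500.

δ ≈ 0.6500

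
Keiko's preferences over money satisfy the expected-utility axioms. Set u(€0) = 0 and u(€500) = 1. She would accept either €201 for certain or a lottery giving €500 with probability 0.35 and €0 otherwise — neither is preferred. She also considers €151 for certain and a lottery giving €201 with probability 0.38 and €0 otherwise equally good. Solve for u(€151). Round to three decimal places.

First, u(€201) = 0.35·u(€500) + 0.65·u(€0) = 0.35.
Chaining: u(€151) = 0.38·0.35 + 0.62·0.00 = 0.1330.

0.133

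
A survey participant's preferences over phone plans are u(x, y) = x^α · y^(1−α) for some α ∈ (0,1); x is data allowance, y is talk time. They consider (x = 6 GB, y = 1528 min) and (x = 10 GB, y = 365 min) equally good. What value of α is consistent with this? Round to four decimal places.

Indifference: 6^α · 1528^(1−α) = 10^α · 365^(1−α).
(6/10)^α = (365/1528)^(1−α); take logs: α·ln(6/10) = (1−α)·ln(365/1528), i.e. α·-0.5108256 = (1−α)·-1.4318176.
So α/(1−α) = (-1.4318176)/(-0.5108256) = 2.8029480, and α = 2.8029480/3.8029480 ≈ 0.7370.

α ≈ 0.7370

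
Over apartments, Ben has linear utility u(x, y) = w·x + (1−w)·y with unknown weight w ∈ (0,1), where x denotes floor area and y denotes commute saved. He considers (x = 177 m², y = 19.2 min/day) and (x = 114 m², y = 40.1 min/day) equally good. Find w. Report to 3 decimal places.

w = 0.249

u(177,19.2) = u(114,40.1) means w·177 + (1−w)·19.2 = w·114 + (1−w)·40.1.
Collecting terms: w·63 = (1−w)·20.9.
Hence w = 20.9/(63+20.9) = 20.9/83.9 = 0.249.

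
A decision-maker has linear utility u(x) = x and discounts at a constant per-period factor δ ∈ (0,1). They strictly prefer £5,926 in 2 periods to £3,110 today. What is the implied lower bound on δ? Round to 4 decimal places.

δ > 0.7244

The preference means 3110 < δ^2·5926.
Dividing by 5926: δ^2 > 0.52481. Both sides are positive, so the square root keeps the direction.
δ > 0.52481^(1/2) = 0.7244.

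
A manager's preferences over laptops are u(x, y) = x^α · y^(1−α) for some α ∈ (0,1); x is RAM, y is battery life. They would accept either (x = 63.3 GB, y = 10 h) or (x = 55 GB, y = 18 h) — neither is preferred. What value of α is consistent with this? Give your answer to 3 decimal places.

Set the two utilities equal: 63.3^α·10^(1−α) = 55^α·18^(1−α).
Taking logs: α·ln 63.3 + (1−α)·ln 10 = α·ln 55 + (1−α)·ln 18, i.e. α·0.140552 = (1−α)·0.587787.
With A = 0.140552 and B = 0.587787: α·A = (1−α)·B, so α = B/(A+B) = 0.587787/0.728339 ≈ 0.807.

α ≈ 0.807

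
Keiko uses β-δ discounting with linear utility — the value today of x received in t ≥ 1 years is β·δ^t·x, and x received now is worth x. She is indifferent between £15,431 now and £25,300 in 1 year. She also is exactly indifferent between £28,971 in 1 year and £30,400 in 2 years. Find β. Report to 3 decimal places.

The second indifference involves only future payoffs, so β cancels: β·δ^1·28971 = β·δ^2·30400, giving δ = 28971/30400 = 0.95299.
Now use the now-vs-future pair: 15431 = β·δ·25300 gives β = 15431/(0.95299·25300) ≈ 0.640.

β ≈ 0.640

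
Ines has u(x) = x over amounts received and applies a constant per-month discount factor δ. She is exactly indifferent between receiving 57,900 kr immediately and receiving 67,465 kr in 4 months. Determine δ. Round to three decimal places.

δ ≈ 0.962

Indifference means u(57900) = δ^4 · u(67465), so δ^4 = u(57900)/u(67465).
With u(x) = x: δ^4 = 57900/67465 = 0.85822.
Hence δ = (0.85822)^(1/4) = 0.96250.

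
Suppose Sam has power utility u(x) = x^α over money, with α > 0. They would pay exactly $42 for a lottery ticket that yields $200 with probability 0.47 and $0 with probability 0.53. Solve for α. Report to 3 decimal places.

The lottery's expected utility is 0.47·u(200) + 0.53·u(0) = 0.47·200^α (since u(0) = 0 for α > 0).
Setting u(42) equal to that: 42^α = 0.47·200^α ⇒ (42/200)^α = 0.47.
α = ln(0.47) / ln(42/200) = -0.755023/-1.560648 ≈ 0.484.

α ≈ 0.484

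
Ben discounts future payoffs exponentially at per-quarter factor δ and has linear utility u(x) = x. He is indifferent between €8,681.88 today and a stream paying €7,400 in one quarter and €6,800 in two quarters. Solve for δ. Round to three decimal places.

The stream is worth 7400δ + 6800δ² today, so 7400δ + 6800δ² = 8681.88.
That is, 6800δ² + 7400δ − 8681.88 = 0, a quadratic in δ.
The positive root is δ = [−7400 + √(7400² + 4·6800·8681.88)] / (2·6800) = (−7400 + 17056.000)/13600 ≈ 0.710.

δ ≈ 0.710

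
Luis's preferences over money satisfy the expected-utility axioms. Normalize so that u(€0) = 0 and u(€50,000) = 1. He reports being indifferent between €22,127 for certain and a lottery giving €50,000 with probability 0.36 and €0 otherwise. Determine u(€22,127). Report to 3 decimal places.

0.360

By the standard-gamble method, u(€22,127) is just the indifference probability on the best outcome: 0.36.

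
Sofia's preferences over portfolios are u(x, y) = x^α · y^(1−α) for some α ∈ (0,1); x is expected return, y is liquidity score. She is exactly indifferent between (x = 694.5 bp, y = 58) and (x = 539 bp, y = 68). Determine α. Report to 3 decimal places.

Indifference: 694.5^α · 58^(1−α) = 539^α · 68^(1−α).
Rearrange to (694.5/539)^α = (68/58)^(1−α) and take logs: α·0.253477 = (1−α)·0.159065.
Thus α·(0.412542) = 0.159065, so α = 0.159065/0.412542 ≈ 0.386.

α ≈ 0.386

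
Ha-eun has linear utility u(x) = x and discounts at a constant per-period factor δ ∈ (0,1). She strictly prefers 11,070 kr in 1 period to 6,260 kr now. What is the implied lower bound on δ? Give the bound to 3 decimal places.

The preference means 6260 < δ·11070.
Dividing through by 11070 gives δ > 0.56549.

δ > 0.565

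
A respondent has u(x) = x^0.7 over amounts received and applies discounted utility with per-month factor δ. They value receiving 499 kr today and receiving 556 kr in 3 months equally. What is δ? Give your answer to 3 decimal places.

Equating discounted utilities: u(499) = δ^3·u(556) ⇒ δ^3 = u(499)/u(556).
Since u(x) = x^0.7, δ^3 = (499/556)^0.7 = 0.89748^0.7 = 0.92708.
Taking the cube root: δ = 0.92708^(1/3) ≈ 0.975.

δ ≈ 0.975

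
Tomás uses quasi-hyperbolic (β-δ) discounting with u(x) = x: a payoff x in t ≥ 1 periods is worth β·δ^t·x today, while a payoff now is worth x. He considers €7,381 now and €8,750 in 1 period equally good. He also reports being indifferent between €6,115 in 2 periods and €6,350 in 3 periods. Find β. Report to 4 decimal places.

β ≈ 0.8760

Both payoffs in the second observation are in the future, so β drops out: δ^2·6115 = δ^3·6350 ⇒ δ = 6115/6350 = 0.96299.
Substituting δ into 7381 = β·δ·8750: β = 7381/(8426.181) ≈ 0.8760.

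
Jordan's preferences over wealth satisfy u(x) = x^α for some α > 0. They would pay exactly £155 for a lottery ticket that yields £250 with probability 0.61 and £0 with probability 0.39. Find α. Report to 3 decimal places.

EU(lottery) = 0.61·250^α + 0.39·0 = 0.61·250^α.
Indifference: 155^α = 0.61·250^α, so (155/250)^α = 0.61.
Take logs: α = ln 0.61 / ln(155/250) ≈ 1.03402.

α ≈ 1.034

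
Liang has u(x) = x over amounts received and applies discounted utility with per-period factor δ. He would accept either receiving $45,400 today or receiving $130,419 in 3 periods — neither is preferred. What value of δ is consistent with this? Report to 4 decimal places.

δ ≈ 0.7035

The payoff in 3 periods is discounted by δ^3, so u(45400) = δ^3·u(130419) and δ^3 = u(45400)/u(130419).
With u(x) = x: δ^3 = 45400/130419 = 0.34811.
Taking the cube root: δ = 0.34811^(1/3) ≈ 0.7035.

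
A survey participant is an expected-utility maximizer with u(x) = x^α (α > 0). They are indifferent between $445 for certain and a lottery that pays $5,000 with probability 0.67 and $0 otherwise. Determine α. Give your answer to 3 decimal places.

α ≈ 0.166

EU(lottery) = 0.67·5000^α + 0.33·0 = 0.67·5000^α.
Setting u(445) equal to that: 445^α = 0.67·5000^α ⇒ (445/5000)^α = 0.67.
Take logs: α = ln 0.67 / ln(445/5000) ≈ 0.16555.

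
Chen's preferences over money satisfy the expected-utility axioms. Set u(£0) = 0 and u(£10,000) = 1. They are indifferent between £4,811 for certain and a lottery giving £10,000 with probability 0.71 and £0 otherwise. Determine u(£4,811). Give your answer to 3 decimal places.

0.710

The indifference gives u(£4,811) = 0.71·u(£10,000) + 0.29·u(£0) = 0.71·1 + 0.29·0 = 0.71.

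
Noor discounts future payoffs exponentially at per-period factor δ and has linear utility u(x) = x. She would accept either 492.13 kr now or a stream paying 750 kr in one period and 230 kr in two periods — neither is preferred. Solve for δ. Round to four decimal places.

The stream is worth 750δ + 230δ² today, so 750δ + 230δ² = 492.13.
That is, 230δ² + 750δ − 492.13 = 0, a quadratic in δ.
The positive root is δ = [−750 + √(750² + 4·230·492.13)] / (2·230) = (−750 + 1007.601)/460 ≈ 0.5600.

δ ≈ 0.5600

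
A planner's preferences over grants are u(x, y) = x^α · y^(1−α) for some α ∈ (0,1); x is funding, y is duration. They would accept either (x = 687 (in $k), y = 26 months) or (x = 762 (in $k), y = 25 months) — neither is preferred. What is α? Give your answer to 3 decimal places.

The Cobb–Douglas utilities coincide, so 687^α·26^(1−α) = 762^α·25^(1−α).
Taking logs: α·ln 687 + (1−α)·ln 26 = α·ln 762 + (1−α)·ln 25, i.e. α·-0.103612 = (1−α)·-0.039221.
So α/(1−α) = (-0.039221)/(-0.103612) = 0.378537, and α = 0.378537/1.378537 ≈ 0.275.

α ≈ 0.275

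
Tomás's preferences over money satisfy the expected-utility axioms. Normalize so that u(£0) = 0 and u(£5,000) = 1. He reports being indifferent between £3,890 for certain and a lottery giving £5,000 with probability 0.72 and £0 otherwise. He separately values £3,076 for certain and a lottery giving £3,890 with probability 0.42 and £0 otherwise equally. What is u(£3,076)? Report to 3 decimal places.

From the first indifference, u(£3,890) = 0.72·u(£5,000) + 0.28·u(£0) = 0.72·1 + 0.28·0 = 0.72.
The second indifference gives u(£3,076) = 0.42·u(£3,890) + 0.58·u(£0) = 0.42·0.72 + 0.58·0.00 = 0.3024.

0.302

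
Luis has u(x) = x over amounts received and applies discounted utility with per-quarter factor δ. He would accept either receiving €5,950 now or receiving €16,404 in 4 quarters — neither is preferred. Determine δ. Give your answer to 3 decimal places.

δ ≈ 0.776

Equating discounted utilities: u(5950) = δ^4·u(16404) ⇒ δ^4 = u(5950)/u(16404).
With u(x) = x: δ^4 = 5950/16404 = 0.36272.
So δ = 0.36272^(1/4) ≈ 0.776.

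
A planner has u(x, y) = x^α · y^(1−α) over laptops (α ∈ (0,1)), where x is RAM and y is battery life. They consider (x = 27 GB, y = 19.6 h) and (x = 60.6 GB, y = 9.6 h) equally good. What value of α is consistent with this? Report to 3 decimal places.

α ≈ 0.469

Set the two utilities equal: 27^α·19.6^(1−α) = 60.6^α·9.6^(1−α).
Rearrange to (27/60.6)^α = (9.6/19.6)^(1−α) and take logs: α·-0.808458 = (1−α)·-0.713766.
Thus α·(-1.522224) = -0.713766, so α = -0.713766/-1.522224 ≈ 0.469.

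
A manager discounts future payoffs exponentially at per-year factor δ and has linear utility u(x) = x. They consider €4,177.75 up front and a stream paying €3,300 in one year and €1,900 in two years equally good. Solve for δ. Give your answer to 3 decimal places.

δ ≈ 0.850

The stream is worth 3300δ + 1900δ² today, so 3300δ + 1900δ² = 4177.75.
Rearranged: 1900δ² + 3300δ − 4177.75 = 0.
The positive root is δ = [−3300 + √(3300² + 4·1900·4177.75)] / (2·1900) = (−3300 + 6530.000)/3800 ≈ 0.850.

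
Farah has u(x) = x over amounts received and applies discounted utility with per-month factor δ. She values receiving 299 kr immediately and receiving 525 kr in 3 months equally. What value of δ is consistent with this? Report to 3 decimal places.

δ ≈ 0.829

Equating discounted utilities: u(299) = δ^3·u(525) ⇒ δ^3 = u(299)/u(525).
With u(x) = x: δ^3 = 299/525 = 0.56952.
Hence δ = (0.56952)^(1/3) = 0.82890.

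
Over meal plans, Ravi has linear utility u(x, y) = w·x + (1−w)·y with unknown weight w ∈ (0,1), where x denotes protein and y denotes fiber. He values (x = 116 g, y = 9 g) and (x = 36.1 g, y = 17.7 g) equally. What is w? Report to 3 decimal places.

u(116,9) = u(36.1,17.7) means w·116 + (1−w)·9 = w·36.1 + (1−w)·17.7.
w·(116−36.1) = (1−w)·(17.7−9), i.e. w·79.9 = (1−w)·8.7.
So w/(1−w) = 8.7/79.9 = 0.1089, giving w = 8.7/(79.9+8.7) = 0.098.

w = 0.098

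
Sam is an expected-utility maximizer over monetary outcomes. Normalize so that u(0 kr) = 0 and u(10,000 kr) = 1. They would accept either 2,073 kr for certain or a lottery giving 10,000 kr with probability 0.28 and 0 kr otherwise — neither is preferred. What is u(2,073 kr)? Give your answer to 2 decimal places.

By the standard-gamble method, u(2,073 kr) is just the indifference probability on the best outcome: 0.28.

0.28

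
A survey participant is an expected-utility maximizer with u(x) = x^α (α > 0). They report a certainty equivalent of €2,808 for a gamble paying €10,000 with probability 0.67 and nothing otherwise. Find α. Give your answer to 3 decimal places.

Since u(0) = 0, the lottery's EU is 0.67·10000^α.
Setting u(2808) equal to that: 2808^α = 0.67·10000^α ⇒ (2808/10000)^α = 0.67.
Take logs: α = ln 0.67 / ln(2808/10000) ≈ 0.31531.

α ≈ 0.315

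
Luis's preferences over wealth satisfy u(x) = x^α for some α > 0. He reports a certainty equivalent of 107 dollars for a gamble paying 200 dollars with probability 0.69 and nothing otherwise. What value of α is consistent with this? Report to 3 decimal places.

α ≈ 0.593

EU(lottery) = 0.69·200^α + 0.31·0 = 0.69·200^α.
Setting u(107) equal to that: 107^α = 0.69·200^α ⇒ (107/200)^α = 0.69.
α = ln(0.69) / ln(107/200) = -0.371064/-0.625489 ≈ 0.593.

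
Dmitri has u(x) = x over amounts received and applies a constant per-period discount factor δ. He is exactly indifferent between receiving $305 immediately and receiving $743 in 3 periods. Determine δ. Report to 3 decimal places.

Equating discounted utilities: u(305) = δ^3·u(743) ⇒ δ^3 = u(305)/u(743).
With u(x) = x: δ^3 = 305/743 = 0.41050.
Taking the cube root: δ = 0.41050^(1/3) ≈ 0.743.

δ ≈ 0.743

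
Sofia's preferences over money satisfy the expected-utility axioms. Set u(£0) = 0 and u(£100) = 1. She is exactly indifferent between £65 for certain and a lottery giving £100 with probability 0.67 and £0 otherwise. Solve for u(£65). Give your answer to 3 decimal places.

By the standard-gamble method, u(£65) is just the indifference probability on the best outcome: 0.67.

0.670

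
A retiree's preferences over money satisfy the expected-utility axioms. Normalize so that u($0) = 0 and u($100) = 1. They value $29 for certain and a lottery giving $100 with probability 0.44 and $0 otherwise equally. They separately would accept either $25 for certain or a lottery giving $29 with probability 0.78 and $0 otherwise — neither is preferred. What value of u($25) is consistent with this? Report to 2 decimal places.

0.34

First, u($29) = 0.44·u($100) + 0.56·u($0) = 0.44.
The second indifference gives u($25) = 0.78·u($29) + 0.22·u($0) = 0.78·0.44 + 0.22·0.00 = 0.3432.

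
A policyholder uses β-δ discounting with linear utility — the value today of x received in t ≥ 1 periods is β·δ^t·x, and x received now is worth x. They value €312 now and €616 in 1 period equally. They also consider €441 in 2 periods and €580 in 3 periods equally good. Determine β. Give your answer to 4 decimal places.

From the later pair, β·δ^2·441 = β·δ^3·580; dividing through, δ = 441/580 = 0.76034.
Now use the now-vs-future pair: 312 = β·δ·616 gives β = 312/(0.76034·616) ≈ 0.6661.

β ≈ 0.6661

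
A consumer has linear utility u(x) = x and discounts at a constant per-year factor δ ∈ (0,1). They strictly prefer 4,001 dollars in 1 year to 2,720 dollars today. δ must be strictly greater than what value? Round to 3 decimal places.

δ > 0.680

The preference means 2720 < δ·4001.
So δ > 2720/4001 = 0.67983.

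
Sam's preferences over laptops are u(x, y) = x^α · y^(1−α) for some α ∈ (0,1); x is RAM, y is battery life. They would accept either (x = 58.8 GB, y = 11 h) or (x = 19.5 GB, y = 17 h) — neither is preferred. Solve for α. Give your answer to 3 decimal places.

α ≈ 0.283

Indifference: 58.8^α · 11^(1−α) = 19.5^α · 17^(1−α).
Rearrange to (58.8/19.5)^α = (17/11)^(1−α) and take logs: α·1.103727 = (1−α)·0.435318.
Thus α·(1.539045) = 0.435318, so α = 0.435318/1.539045 ≈ 0.283.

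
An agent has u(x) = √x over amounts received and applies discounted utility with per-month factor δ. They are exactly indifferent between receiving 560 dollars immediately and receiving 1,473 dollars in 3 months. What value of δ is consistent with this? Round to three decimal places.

δ ≈ 0.851

Equating discounted utilities: u(560) = δ^3·u(1473) ⇒ δ^3 = u(560)/u(1473).
With u(x) = √x: δ^3 = √560/√1473 = √(560/1473) = 0.61658.
So δ = 0.61658^(1/3) ≈ 0.851.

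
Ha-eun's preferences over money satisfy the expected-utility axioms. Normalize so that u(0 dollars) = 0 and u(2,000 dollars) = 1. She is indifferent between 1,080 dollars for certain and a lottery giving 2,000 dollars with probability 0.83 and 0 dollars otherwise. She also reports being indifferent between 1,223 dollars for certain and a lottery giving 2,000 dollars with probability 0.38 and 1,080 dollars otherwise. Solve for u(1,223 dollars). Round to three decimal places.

0.895

From the first indifference, u(1,080 dollars) = 0.83·u(2,000 dollars) + 0.17·u(0 dollars) = 0.83·1 + 0.17·0 = 0.83.
Then u(1,223 dollars) = 0.38·u(2,000 dollars) + 0.62·u(1,080 dollars) = 0.38·1.00 + 0.62·0.83 = 0.8946.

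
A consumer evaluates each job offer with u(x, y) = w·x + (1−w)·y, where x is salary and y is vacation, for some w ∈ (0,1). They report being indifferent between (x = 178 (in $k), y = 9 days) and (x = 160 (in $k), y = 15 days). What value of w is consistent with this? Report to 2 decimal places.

w = 0.25

Equating utilities: w·178 + (1−w)·9 = w·160 + (1−w)·15.
Collecting terms: w·18 = (1−w)·6.
So w/(1−w) = 6/18 = 0.3333, giving w = 6/(18+6) = 0.25.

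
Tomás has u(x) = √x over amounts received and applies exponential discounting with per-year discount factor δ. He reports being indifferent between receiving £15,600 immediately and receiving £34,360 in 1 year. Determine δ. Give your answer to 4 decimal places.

δ ≈ 0.6738

Equating discounted utilities: u(15600) = δ·u(34360) ⇒ δ = u(15600)/u(34360).
Since u(x) = √x, δ = √(15600/34360) = 0.67381.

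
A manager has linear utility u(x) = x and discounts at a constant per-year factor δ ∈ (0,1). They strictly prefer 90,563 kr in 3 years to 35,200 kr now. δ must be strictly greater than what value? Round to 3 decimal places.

Under u(x) = x this choice says 35200 < δ^3·90563.
Hence δ^3 > 35200/90563 = 0.38868, and x ↦ x^(1/3) is increasing on (0,∞).
δ > 0.38868^(1/3) = 0.730.

δ > 0.730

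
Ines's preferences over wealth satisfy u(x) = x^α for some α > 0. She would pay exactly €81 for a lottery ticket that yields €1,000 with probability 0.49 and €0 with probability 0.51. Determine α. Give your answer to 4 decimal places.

α ≈ 0.2838

Since u(0) = 0, the lottery's EU is 0.49·1000^α.
Setting u(81) equal to that: 81^α = 0.49·1000^α ⇒ (81/1000)^α = 0.49.
Take logs: α = ln 0.49 / ln(81/1000) ≈ 0.283829.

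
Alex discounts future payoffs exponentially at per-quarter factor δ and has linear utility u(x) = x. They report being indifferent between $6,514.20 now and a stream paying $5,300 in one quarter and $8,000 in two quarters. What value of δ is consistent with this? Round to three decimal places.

δ ≈ 0.630

Equating present values: 6514.20 = 5300δ + 8000δ².
That is, 8000δ² + 5300δ − 6514.20 = 0, a quadratic in δ.
The positive root is δ = [−5300 + √(5300² + 4·8000·6514.20)] / (2·8000) = (−5300 + 15380.000)/16000 ≈ 0.630.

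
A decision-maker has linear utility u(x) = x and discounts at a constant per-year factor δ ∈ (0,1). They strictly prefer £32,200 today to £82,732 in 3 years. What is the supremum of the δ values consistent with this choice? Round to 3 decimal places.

The preference means 32200 > δ^3·82732.
Dividing by 82732: δ^3 < 0.38921. Both sides are positive, so the cube root keeps the direction.
δ < (32200/82732)^(1/3) ≈ 0.730.

δ < 0.730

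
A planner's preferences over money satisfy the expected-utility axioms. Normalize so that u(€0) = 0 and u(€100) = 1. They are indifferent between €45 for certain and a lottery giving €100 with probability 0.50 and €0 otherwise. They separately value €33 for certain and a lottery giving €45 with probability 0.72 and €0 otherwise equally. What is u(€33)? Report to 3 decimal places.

0.360

The first gamble pins u(€45): it must equal 0.50·1 + 0.50·0 = 0.50.
Then u(€33) = 0.72·u(€45) + 0.28·u(€0) = 0.72·0.50 + 0.28·0.00 = 0.3600.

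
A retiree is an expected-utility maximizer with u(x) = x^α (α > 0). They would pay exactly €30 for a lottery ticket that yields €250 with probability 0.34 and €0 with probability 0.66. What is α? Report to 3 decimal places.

Since u(0) = 0, the lottery's EU is 0.34·250^α.
Equating: 30^α = 0.34·250^α, i.e. 0.1200^α = 0.34.
Take logs: α = ln 0.34 / ln(30/250) ≈ 0.50881.

α ≈ 0.509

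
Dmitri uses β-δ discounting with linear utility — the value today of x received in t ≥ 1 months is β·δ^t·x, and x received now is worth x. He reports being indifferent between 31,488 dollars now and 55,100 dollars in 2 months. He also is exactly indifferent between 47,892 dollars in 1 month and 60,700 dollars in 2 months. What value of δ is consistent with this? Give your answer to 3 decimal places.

δ ≈ 0.789

From the later pair, β·δ^1·47892 = β·δ^2·60700; dividing through, δ = 47892/60700 = 0.78900.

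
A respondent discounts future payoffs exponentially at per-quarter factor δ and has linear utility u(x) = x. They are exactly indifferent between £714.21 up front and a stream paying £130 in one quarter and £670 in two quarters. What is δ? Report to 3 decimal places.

δ ≈ 0.940

Equating present values: 714.21 = 130δ + 670δ².
Rearranged: 670δ² + 130δ − 714.21 = 0.
By the quadratic formula (taking the positive root), δ = (−130 + √1930982.80) / 1340 ≈ 0.940.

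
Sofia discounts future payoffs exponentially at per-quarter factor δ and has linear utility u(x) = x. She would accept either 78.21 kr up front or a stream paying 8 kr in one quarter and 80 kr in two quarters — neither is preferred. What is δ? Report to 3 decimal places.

δ ≈ 0.940

The stream is worth 8δ + 80δ² today, so 8δ + 80δ² = 78.21.
Rearranged: 80δ² + 8δ − 78.21 = 0.
By the quadratic formula (taking the positive root), δ = (−8 + √25091.20) / 160 ≈ 0.940.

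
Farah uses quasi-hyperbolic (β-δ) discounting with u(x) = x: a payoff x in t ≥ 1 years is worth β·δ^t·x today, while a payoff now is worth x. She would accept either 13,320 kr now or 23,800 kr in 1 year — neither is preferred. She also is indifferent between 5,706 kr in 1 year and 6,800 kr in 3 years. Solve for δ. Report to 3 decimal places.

δ ≈ 0.916

The second indifference involves only future payoffs, so β cancels: β·δ^1·5706 = β·δ^3·6800, giving δ^2 = 5706/6800 = 0.83912, so δ = 0.91603.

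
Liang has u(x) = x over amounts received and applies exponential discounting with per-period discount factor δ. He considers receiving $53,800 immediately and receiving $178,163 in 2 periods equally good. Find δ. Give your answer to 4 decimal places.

δ ≈ 0.5495

Equating discounted utilities: u(53800) = δ^2·u(178163) ⇒ δ^2 = u(53800)/u(178163).
With u(x) = x: δ^2 = 53800/178163 = 0.30197.
Hence δ = (0.30197)^(1/2) = 0.549519.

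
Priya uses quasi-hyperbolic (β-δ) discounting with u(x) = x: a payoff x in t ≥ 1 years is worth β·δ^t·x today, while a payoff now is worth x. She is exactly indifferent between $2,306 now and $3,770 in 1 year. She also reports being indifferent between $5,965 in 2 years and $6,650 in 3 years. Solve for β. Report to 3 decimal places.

β ≈ 0.682

Both payoffs in the second observation are in the future, so β drops out: δ^2·5965 = δ^3·6650 ⇒ δ = 5965/6650 = 0.89699.
Now use the now-vs-future pair: 2306 = β·δ·3770 gives β = 2306/(0.89699·3770) ≈ 0.682.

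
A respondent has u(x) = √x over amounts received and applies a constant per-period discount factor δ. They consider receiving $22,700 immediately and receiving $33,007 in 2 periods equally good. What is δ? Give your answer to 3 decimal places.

δ ≈ 0.911

Indifference means u(22700) = δ^2 · u(33007), so δ^2 = u(22700)/u(33007).
With u(x) = √x: δ^2 = √22700/√33007 = √(22700/33007) = 0.82930.
Taking the square root: δ = 0.82930^(1/2) ≈ 0.911.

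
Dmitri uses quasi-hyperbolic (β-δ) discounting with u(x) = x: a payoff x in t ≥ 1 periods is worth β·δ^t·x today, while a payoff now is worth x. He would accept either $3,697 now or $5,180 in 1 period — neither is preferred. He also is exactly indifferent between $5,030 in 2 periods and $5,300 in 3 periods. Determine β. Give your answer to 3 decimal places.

The second indifference involves only future payoffs, so β cancels: β·δ^2·5030 = β·δ^3·5300, giving δ = 5030/5300 = 0.94906.
The first indifference: 3697 = β·δ·5180, so β = 3697/(δ·5180) = 3697/(0.94906·5180) ≈ 0.752.

β ≈ 0.752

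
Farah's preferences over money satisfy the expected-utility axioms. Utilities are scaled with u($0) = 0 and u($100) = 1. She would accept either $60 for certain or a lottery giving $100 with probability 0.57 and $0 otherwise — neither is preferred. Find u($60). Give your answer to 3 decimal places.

0.570

The indifference gives u($60) = 0.57·u($100) + 0.43·u($0) = 0.57·1 + 0.43·0 = 0.57.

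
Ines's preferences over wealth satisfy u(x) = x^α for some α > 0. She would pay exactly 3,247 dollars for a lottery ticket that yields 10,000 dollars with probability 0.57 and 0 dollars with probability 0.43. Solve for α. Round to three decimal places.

α ≈ 0.500

EU(lottery) = 0.57·10000^α + 0.43·0 = 0.57·10000^α.
Indifference: 3247^α = 0.57·10000^α, so (3247/10000)^α = 0.57.
Take logs: α = ln 0.57 / ln(3247/10000) ≈ 0.49973.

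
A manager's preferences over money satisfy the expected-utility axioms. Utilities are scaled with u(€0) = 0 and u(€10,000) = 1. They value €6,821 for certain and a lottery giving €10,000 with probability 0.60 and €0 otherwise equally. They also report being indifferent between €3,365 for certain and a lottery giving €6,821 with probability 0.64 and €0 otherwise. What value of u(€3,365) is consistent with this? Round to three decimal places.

First, u(€6,821) = 0.60·u(€10,000) + 0.40·u(€0) = 0.60.
Then u(€3,365) = 0.64·u(€6,821) + 0.36·u(€0) = 0.64·0.60 + 0.36·0.00 = 0.3840.

0.384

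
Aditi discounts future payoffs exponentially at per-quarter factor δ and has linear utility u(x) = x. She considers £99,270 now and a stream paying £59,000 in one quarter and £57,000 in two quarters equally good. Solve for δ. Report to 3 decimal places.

δ ≈ 0.900

The stream is worth 59000δ + 57000δ² today, so 59000δ + 57000δ² = 99270.
That is, 57000δ² + 59000δ − 99270 = 0, a quadratic in δ.
δ = (−59000 + √(59000² + 4·57000·99270)) / (2·57000) = (−59000 + √26114560000.00) / 114000 ≈ 0.900.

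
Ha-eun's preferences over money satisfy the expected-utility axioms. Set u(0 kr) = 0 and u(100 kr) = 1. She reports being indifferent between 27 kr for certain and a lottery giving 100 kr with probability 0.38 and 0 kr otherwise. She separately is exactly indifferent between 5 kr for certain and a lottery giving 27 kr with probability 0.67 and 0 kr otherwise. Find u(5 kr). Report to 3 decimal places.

First, u(27 kr) = 0.38·u(100 kr) + 0.62·u(0 kr) = 0.38.
Then u(5 kr) = 0.67·u(27 kr) + 0.33·u(0 kr) = 0.67·0.38 + 0.33·0.00 = 0.2546.

0.255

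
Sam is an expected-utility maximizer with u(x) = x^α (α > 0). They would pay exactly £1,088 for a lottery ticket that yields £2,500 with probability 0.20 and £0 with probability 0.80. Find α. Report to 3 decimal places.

EU(lottery) = 0.20·2500^α + 0.80·0 = 0.20·2500^α.
Indifference: 1088^α = 0.20·2500^α, so (1088/2500)^α = 0.20.
α = ln(0.20) / ln(1088/2500) = -1.609438/-0.831950 ≈ 1.935.

α ≈ 1.935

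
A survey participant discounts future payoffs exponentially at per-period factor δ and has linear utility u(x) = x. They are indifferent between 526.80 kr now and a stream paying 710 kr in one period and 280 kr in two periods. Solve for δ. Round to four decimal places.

The stream is worth 710δ + 280δ² today, so 710δ + 280δ² = 526.80.
So 280δ² + 710δ − 526.80 = 0.
By the quadratic formula (taking the positive root), δ = (−710 + √1094116.00) / 560 ≈ 0.6000.

δ ≈ 0.6000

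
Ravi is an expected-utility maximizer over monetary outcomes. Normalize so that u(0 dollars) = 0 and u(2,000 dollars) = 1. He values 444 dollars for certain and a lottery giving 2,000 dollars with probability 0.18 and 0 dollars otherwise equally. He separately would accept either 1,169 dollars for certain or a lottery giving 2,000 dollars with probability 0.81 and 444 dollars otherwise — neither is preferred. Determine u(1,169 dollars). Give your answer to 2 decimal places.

0.84

From the first indifference, u(444 dollars) = 0.18·u(2,000 dollars) + 0.82·u(0 dollars) = 0.18·1 + 0.82·0 = 0.18.
Then u(1,169 dollars) = 0.81·u(2,000 dollars) + 0.19·u(444 dollars) = 0.81·1.00 + 0.19·0.18 = 0.8442.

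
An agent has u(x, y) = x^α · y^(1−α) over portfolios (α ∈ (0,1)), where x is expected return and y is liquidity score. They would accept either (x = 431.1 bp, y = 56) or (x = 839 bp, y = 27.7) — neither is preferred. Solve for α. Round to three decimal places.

α ≈ 0.514

Indifference: 431.1^α · 56^(1−α) = 839^α · 27.7^(1−α).
Rearrange to (431.1/839)^α = (27.7/56)^(1−α) and take logs: α·-0.665871 = (1−α)·-0.703919.
With A = -0.665871 and B = -0.703919: α·A = (1−α)·B, so α = B/(A+B) = -0.703919/-1.369790 ≈ 0.514.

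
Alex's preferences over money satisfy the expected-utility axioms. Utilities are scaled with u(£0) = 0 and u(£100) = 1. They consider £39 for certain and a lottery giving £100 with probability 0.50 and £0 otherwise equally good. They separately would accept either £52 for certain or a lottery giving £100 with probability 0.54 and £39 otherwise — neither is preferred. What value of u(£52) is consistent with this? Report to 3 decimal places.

From the first indifference, u(£39) = 0.50·u(£100) + 0.50·u(£0) = 0.50·1 + 0.50·0 = 0.50.
Then u(£52) = 0.54·u(£100) + 0.46·u(£39) = 0.54·1.00 + 0.46·0.50 = 0.7700.

0.770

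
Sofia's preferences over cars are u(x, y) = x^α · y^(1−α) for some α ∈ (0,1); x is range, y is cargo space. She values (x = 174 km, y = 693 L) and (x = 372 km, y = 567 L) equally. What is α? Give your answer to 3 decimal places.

The Cobb–Douglas utilities coincide, so 174^α·693^(1−α) = 372^α·567^(1−α).
Rearrange to (174/372)^α = (567/693)^(1−α) and take logs: α·-0.759839 = (1−α)·-0.200671.
Thus α·(-0.960510) = -0.200671, so α = -0.200671/-0.960510 ≈ 0.209.

α ≈ 0.209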